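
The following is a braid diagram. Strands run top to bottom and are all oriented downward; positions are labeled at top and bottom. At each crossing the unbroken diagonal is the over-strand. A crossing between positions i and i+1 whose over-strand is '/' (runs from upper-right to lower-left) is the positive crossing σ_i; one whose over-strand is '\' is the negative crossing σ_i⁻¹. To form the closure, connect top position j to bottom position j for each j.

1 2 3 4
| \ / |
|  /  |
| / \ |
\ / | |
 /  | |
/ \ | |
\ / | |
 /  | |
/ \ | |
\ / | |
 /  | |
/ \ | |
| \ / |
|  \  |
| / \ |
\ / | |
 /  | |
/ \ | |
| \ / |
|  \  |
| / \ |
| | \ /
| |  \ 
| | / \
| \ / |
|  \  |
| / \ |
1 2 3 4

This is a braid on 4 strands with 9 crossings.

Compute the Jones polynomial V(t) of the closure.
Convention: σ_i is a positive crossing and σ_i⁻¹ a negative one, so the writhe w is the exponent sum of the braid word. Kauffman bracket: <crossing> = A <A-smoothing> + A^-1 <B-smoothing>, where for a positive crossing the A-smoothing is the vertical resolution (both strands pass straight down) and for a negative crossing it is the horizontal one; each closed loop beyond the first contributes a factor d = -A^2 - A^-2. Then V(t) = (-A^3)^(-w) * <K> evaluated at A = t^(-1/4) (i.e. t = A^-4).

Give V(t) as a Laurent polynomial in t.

t^5 - 2*t^4 + 2*t^3 - 2*t^2 + 2*t - 1 + t^-1

Derivation:
Reading the diagram top to bottom ('/'-over between positions i,i+1 = s_i, '\'-over = s_i^-1): braid word = s2 s1 s1 s1 s2^-1 s1 s2^-1 s3^-1 s2^-1.
The presented braid s2 s1 s1 s1 s2^-1 s1 s2^-1 s3^-1 s2^-1 on 4 strands reduces by inverse Markov moves (closure unchanged at each step):
  Deconjugate: the word is γ·β·γ⁻¹ with γ = s2 (prefix) and γ⁻¹ = s2^-1 (suffix); strip both.
  Destabilize: the word has the form β·s3^-1 where s3^-1 occurs only as the final letter (β ∈ B_3); drop it and the last strand → 3 strands.
Reduced to β = s1 s1 s1 s2^-1 s1 s2^-1 on 3 strands, 6 crossings.
Compute on β:
Braid: s1 s1 s1 s2^-1 s1 s2^-1 on 3 strands, 6 crossings.
Writhe w = (#positive) - (#negative) = 4 - 2 = 2.
State-sum expansion of <K>. There are 2^6 = 64 states.
Smooth each crossing (0=||, 1=⌣⌢); contribution A^(Σ sign_k(1-2s_k)) * d^(L-1).
Tabulate the states by total A-exponent and number of loops L (A-exp: L × count):
  A^6: L=3 ×1
  A^4: L=2 ×6
  A^2: L=1 ×11, L=3 ×4
  A^0: L=2 ×19, L=4 ×1
  A^-2: L=3 ×15
  A^-4: L=4 ×6
  A^-6: L=5 ×1
Each group contributes A^e * Σ count * d^(L-1):
Powers of d = -A^2 - A^-2: d^2 = A^4 + 2 + A^-4; d^3 = -A^6 - 3*A^2 - 3*A^-2 - A^-6; d^4 = A^8 + 4*A^4 + 6 + 4*A^-4 + A^-8.
  A^6 * (d^2) = A^10 + 2*A^6 + A^2
  A^4 * (6*d) = -6*A^6 - 6*A^2
  A^2 * (11 + 4*d^2) = 4*A^6 + 19*A^2 + 4*A^-2
  A^0 * (19*d + d^3) = -A^6 - 22*A^2 - 22*A^-2 - A^-6
  A^-2 * (15*d^2) = 15*A^2 + 30*A^-2 + 15*A^-6
  A^-4 * (6*d^3) = -6*A^2 - 18*A^-2 - 18*A^-6 - 6*A^-10
  A^-6 * (d^4) = A^2 + 4*A^-2 + 6*A^-6 + 4*A^-10 + A^-14
Summing the groups: <K> = A^10 - A^6 + 2*A^2 - 2*A^-2 + 2*A^-6 - 2*A^-10 + A^-14
Normalise by the writhe: (-A^3)^(-w) = (-A^3)^(-2) = A^-6, so f(A) = A^-6 * <K> = A^4 - 1 + 2*A^-4 - 2*A^-8 + 2*A^-12 - 2*A^-16 + A^-20.
Substitute A = t^(-1/4), i.e. A^e → t^(-e/4): V(t) = t^5 - 2*t^4 + 2*t^3 - 2*t^2 + 2*t - 1 + t^-1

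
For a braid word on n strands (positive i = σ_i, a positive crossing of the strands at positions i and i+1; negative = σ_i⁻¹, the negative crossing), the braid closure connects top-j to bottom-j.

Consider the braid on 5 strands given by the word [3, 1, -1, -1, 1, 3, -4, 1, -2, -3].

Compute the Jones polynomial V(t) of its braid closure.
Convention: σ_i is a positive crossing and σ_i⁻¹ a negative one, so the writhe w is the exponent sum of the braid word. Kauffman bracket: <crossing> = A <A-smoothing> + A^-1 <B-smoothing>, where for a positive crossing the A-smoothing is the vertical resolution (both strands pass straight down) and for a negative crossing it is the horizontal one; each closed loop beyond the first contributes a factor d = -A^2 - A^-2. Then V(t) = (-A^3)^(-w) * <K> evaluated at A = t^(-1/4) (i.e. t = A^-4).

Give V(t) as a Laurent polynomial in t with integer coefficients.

The presented braid s3 s1 s1^-1 s1^-1 s1 s3 s4^-1 s1 s2^-1 s3^-1 on 5 strands reduces by inverse Markov moves (closure unchanged at each step):
  Deconjugate: the word is γ·β·γ⁻¹ with γ = s3 (prefix) and γ⁻¹ = s3^-1 (suffix); strip both.
Reduced to β = s1 s1^-1 s1^-1 s1 s3 s4^-1 s1 s2^-1 on 5 strands, 8 crossings.
Compute on β:
First cancel adjacent σ_i σ_i⁻¹ pairs (Reidemeister II — same braid, same closure): s1 s1^-1 s1^-1 s1 s3 s4^-1 s1 s2^-1 → s3 s4^-1 s1 s2^-1.
Braid: s3 s4^-1 s1 s2^-1 on 5 strands, 4 crossings.
Writhe w = (#positive) - (#negative) = 2 - 2 = 0.
Computing the Kauffman bracket via state sum. There are 2^4 = 16 states.
For each crossing: s=0 is the vertical smoothing, s=1 horizontal. Crossing k contributes A^(sign_k * (1 - 2*s_k)); loop factor d = -A^2 - A^-2.
  state 0000: A-exp=+0, loops=5, term = A^0 * d^4
  state 0001: A-exp=+2, loops=4, term = A^2 * d^3
  state 0010: A-exp=-2, loops=4, term = A^-2 * d^3
  state 0011: A-exp=+0, loops=3, term = A^0 * d^2
  state 0100: A-exp=+2, loops=4, term = A^2 * d^3
  state 0101: A-exp=+4, loops=3, term = A^4 * d^2
  state 0110: A-exp=+0, loops=3, term = A^0 * d^2
  state 0111: A-exp=+2, loops=2, term = A^2 * d^1
  state 1000: A-exp=-2, loops=4, term = A^-2 * d^3
  state 1001: A-exp=+0, loops=3, term = A^0 * d^2
  state 1010: A-exp=-4, loops=3, term = A^-4 * d^2
  state 1011: A-exp=-2, loops=2, term = A^-2 * d^1
  state 1100: A-exp=+0, loops=3, term = A^0 * d^2
  state 1101: A-exp=+2, loops=2, term = A^2 * d^1
  state 1110: A-exp=-2, loops=2, term = A^-2 * d^1
  state 1111: A-exp=+0, loops=1, term = A^0 * d^0
Collect the terms by A-exponent (count of states per loop number):
Powers of d = -A^2 - A^-2: d^2 = A^4 + 2 + A^-4; d^3 = -A^6 - 3*A^2 - 3*A^-2 - A^-6; d^4 = A^8 + 4*A^4 + 6 + 4*A^-4 + A^-8.
  A^4 * (d^2) = A^8 + 2*A^4 + 1
  A^2 * (2*d + 2*d^3) = -2*A^8 - 8*A^4 - 8 - 2*A^-4
  A^0 * (1 + 4*d^2 + d^4) = A^8 + 8*A^4 + 15 + 8*A^-4 + A^-8
  A^-2 * (2*d + 2*d^3) = -2*A^4 - 8 - 8*A^-4 - 2*A^-8
  A^-4 * (d^2) = 1 + 2*A^-4 + A^-8
Summing the groups: <K> = 1
Normalise by the writhe: (-A^3)^(-w) = (-A^3)^(0) = 1, so f(A) = 1 * <K> = 1.
Substitute A = t^(-1/4), i.e. A^e → t^(-e/4): V(t) = 1

Answer: 1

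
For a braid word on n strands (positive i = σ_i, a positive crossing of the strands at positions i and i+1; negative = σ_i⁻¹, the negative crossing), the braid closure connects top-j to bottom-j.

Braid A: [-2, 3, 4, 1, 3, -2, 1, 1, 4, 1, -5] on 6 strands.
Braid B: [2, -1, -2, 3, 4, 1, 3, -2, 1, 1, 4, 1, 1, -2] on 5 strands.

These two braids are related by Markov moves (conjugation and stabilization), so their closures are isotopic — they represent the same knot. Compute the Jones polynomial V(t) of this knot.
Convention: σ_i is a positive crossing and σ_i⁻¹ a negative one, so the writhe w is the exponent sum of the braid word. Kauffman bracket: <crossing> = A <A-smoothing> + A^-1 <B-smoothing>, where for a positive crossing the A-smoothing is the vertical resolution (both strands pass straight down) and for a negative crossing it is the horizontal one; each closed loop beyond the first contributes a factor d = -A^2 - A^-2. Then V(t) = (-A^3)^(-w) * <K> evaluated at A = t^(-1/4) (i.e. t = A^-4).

-t^9 + 3*t^8 - 4*t^7 + 5*t^6 - 6*t^5 + 5*t^4 - 4*t^3 + 3*t^2 - t + 1

Derivation:
Markov-equivalent braids have isotopic closures, hence identical knot invariants. Strip the Markov moves from each word to reach a common short braid β, then compute V(t) once on β.
Braid A: s2^-1 s3 s4 s1 s3 s2^-1 s1 s1 s4 s1 s5^-1 on 6 strands reduces by inverse Markov moves (closure unchanged at each step):
  Destabilize: the word has the form β·s5^-1 where s5^-1 occurs only as the final letter (β ∈ B_5); drop it and the last strand → 5 strands.
Reduced to β = s2^-1 s3 s4 s1 s3 s2^-1 s1 s1 s4 s1 on 5 strands, 10 crossings.
Braid B: s2 s1^-1 s2^-1 s3 s4 s1 s3 s2^-1 s1 s1 s4 s1 s1 s2^-1 on 5 strands reduces by inverse Markov moves (closure unchanged at each step):
  Deconjugate: the word is γ·β·γ⁻¹ with γ = s2 s1^-1 (prefix) and γ⁻¹ = s1 s2^-1 (suffix); strip both.
Reduced to β = s2^-1 s3 s4 s1 s3 s2^-1 s1 s1 s4 s1 on 5 strands, 10 crossings.
Both give the same β = s2^-1 s3 s4 s1 s3 s2^-1 s1 s1 s4 s1 on 5 strands, so one state sum suffices:
Braid: s2^-1 s3 s4 s1 s3 s2^-1 s1 s1 s4 s1 on 5 strands, 10 crossings.
Writhe w = (#positive) - (#negative) = 8 - 2 = 6.
Computing the Kauffman bracket via state sum. There are 2^10 = 1024 states.
For each crossing: s=0 is the vertical smoothing, s=1 horizontal. Crossing k contributes A^(sign_k * (1 - 2*s_k)); loop factor d = -A^2 - A^-2.
Tabulate the states by total A-exponent and number of loops L (A-exp: L × count):
  A^10: L=5 ×1
  A^8: L=4 ×10
  A^6: L=3 ×39, L=5 ×6
  A^4: L=2 ×68, L=4 ×51, L=6 ×1
  A^2: L=1 ×44, L=3 ×139, L=5 ×27
  A^0: L=2 ×126, L=4 ×118, L=6 ×8
  A^-2: L=1 ×11, L=3 ×140, L=5 ×58, L=7 ×1
  A^-4: L=2 ×19, L=4 ×85, L=6 ×16
  A^-6: L=3 ×15, L=5 ×28, L=7 ×2
  A^-8: L=4 ×6, L=6 ×4
  A^-10: L=5 ×1
Each group contributes A^e * Σ count * d^(L-1):
Powers of d = -A^2 - A^-2: d^2 = A^4 + 2 + A^-4; d^3 = -A^6 - 3*A^2 - 3*A^-2 - A^-6; d^4 = A^8 + 4*A^4 + 6 + 4*A^-4 + A^-8; d^5 = -A^10 - 5*A^6 - 10*A^2 - 10*A^-2 - 5*A^-6 - A^-10; d^6 = A^12 + 6*A^8 + 15*A^4 + 20 + 15*A^-4 + 6*A^-8 + A^-12.
  A^10 * (d^4) = A^18 + 4*A^14 + 6*A^10 + 4*A^6 + A^2
  A^8 * (10*d^3) = -10*A^14 - 30*A^10 - 30*A^6 - 10*A^2
  A^6 * (39*d^2 + 6*d^4) = 6*A^14 + 63*A^10 + 114*A^6 + 63*A^2 + 6*A^-2
  A^4 * (68*d + 51*d^3 + d^5) = -A^14 - 56*A^10 - 231*A^6 - 231*A^2 - 56*A^-2 - A^-6
  A^2 * (44 + 139*d^2 + 27*d^4) = 27*A^10 + 247*A^6 + 484*A^2 + 247*A^-2 + 27*A^-6
  A^0 * (126*d + 118*d^3 + 8*d^5) = -8*A^10 - 158*A^6 - 560*A^2 - 560*A^-2 - 158*A^-6 - 8*A^-10
  A^-2 * (11 + 140*d^2 + 58*d^4 + d^6) = A^10 + 64*A^6 + 387*A^2 + 659*A^-2 + 387*A^-6 + 64*A^-10 + A^-14
  A^-4 * (19*d + 85*d^3 + 16*d^5) = -16*A^6 - 165*A^2 - 434*A^-2 - 434*A^-6 - 165*A^-10 - 16*A^-14
  A^-6 * (15*d^2 + 28*d^4 + 2*d^6) = 2*A^6 + 40*A^2 + 157*A^-2 + 238*A^-6 + 157*A^-10 + 40*A^-14 + 2*A^-18
  A^-8 * (6*d^3 + 4*d^5) = -4*A^2 - 26*A^-2 - 58*A^-6 - 58*A^-10 - 26*A^-14 - 4*A^-18
  A^-10 * (d^4) = A^-2 + 4*A^-6 + 6*A^-10 + 4*A^-14 + A^-18
Summing the groups: <K> = A^18 - A^14 + 3*A^10 - 4*A^6 + 5*A^2 - 6*A^-2 + 5*A^-6 - 4*A^-10 + 3*A^-14 - A^-18
Normalise by the writhe: (-A^3)^(-w) = (-A^3)^(-6) = A^-18, so f(A) = A^-18 * <K> = 1 - A^-4 + 3*A^-8 - 4*A^-12 + 5*A^-16 - 6*A^-20 + 5*A^-24 - 4*A^-28 + 3*A^-32 - A^-36.
Substitute A = t^(-1/4), i.e. A^e → t^(-e/4): V(t) = -t^9 + 3*t^8 - 4*t^7 + 5*t^6 - 6*t^5 + 5*t^4 - 4*t^3 + 3*t^2 - t + 1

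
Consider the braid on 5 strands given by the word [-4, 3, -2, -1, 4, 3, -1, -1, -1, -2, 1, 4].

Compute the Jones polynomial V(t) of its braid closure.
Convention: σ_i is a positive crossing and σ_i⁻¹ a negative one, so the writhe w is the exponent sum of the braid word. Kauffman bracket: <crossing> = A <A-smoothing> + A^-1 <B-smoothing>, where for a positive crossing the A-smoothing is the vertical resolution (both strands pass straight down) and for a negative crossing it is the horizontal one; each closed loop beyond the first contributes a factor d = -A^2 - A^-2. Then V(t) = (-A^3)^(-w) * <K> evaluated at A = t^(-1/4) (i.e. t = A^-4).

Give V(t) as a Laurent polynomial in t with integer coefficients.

The presented braid s4^-1 s3 s2^-1 s1^-1 s4 s3 s1^-1 s1^-1 s1^-1 s2^-1 s1 s4 on 5 strands reduces by inverse Markov moves (closure unchanged at each step):
  Deconjugate: the word is γ·β·γ⁻¹ with γ = s4^-1 (prefix) and γ⁻¹ = s4 (suffix); strip both.
Reduced to β = s3 s2^-1 s1^-1 s4 s3 s1^-1 s1^-1 s1^-1 s2^-1 s1 on 5 strands, 10 crossings.
Compute on β:
Braid: s3 s2^-1 s1^-1 s4 s3 s1^-1 s1^-1 s1^-1 s2^-1 s1 on 5 strands, 10 crossings.
Writhe w = (#positive) - (#negative) = 4 - 6 = -2.
Computing the Kauffman bracket via state sum. There are 2^10 = 1024 states.
Smooth each crossing (0=||, 1=⌣⌢); contribution A^(Σ sign_k(1-2s_k)) * d^(L-1).
Tabulate the states by total A-exponent and number of loops L (A-exp: L × count):
  A^10: L=7 ×1
  A^8: L=6 ×10
  A^6: L=5 ×42, L=7 ×3
  A^4: L=4 ×95, L=6 ×24, L=8 ×1
  A^2: L=3 ×124, L=5 ×76, L=7 ×10
  A^0: L=2 ×90, L=4 ×126, L=6 ×35, L=8 ×1
  A^-2: L=1 ×28, L=3 ×116, L=5 ×61, L=7 ×5
  A^-4: L=2 ×50, L=4 ×60, L=6 ×10
  A^-6: L=1 ×5, L=3 ×29, L=5 ×11
  A^-8: L=2 ×4, L=4 ×6
  A^-10: L=3 ×1
Each group contributes A^e * Σ count * d^(L-1):
Powers of d = -A^2 - A^-2: d^2 = A^4 + 2 + A^-4; d^3 = -A^6 - 3*A^2 - 3*A^-2 - A^-6; d^4 = A^8 + 4*A^4 + 6 + 4*A^-4 + A^-8; d^5 = -A^10 - 5*A^6 - 10*A^2 - 10*A^-2 - 5*A^-6 - A^-10; d^6 = A^12 + 6*A^8 + 15*A^4 + 20 + 15*A^-4 + 6*A^-8 + A^-12; d^7 = -A^14 - 7*A^10 - 21*A^6 - 35*A^2 - 35*A^-2 - 21*A^-6 - 7*A^-10 - A^-14.
  A^10 * (d^6) = A^22 + 6*A^18 + 15*A^14 + 20*A^10 + 15*A^6 + 6*A^2 + A^-2
  A^8 * (10*d^5) = -10*A^18 - 50*A^14 - 100*A^10 - 100*A^6 - 50*A^2 - 10*A^-2
  A^6 * (42*d^4 + 3*d^6) = 3*A^18 + 60*A^14 + 213*A^10 + 312*A^6 + 213*A^2 + 60*A^-2 + 3*A^-6
  A^4 * (95*d^3 + 24*d^5 + d^7) = -A^18 - 31*A^14 - 236*A^10 - 560*A^6 - 560*A^2 - 236*A^-2 - 31*A^-6 - A^-10
  A^2 * (124*d^2 + 76*d^4 + 10*d^6) = 10*A^14 + 136*A^10 + 578*A^6 + 904*A^2 + 578*A^-2 + 136*A^-6 + 10*A^-10
  A^0 * (90*d + 126*d^3 + 35*d^5 + d^7) = -A^14 - 42*A^10 - 322*A^6 - 853*A^2 - 853*A^-2 - 322*A^-6 - 42*A^-10 - A^-14
  A^-2 * (28 + 116*d^2 + 61*d^4 + 5*d^6) = 5*A^10 + 91*A^6 + 435*A^2 + 726*A^-2 + 435*A^-6 + 91*A^-10 + 5*A^-14
  A^-4 * (50*d + 60*d^3 + 10*d^5) = -10*A^6 - 110*A^2 - 330*A^-2 - 330*A^-6 - 110*A^-10 - 10*A^-14
  A^-6 * (5 + 29*d^2 + 11*d^4) = 11*A^2 + 73*A^-2 + 129*A^-6 + 73*A^-10 + 11*A^-14
  A^-8 * (4*d + 6*d^3) = -6*A^-2 - 22*A^-6 - 22*A^-10 - 6*A^-14
  A^-10 * (d^2) = A^-6 + 2*A^-10 + A^-14
Summing the groups: <K> = A^22 - 2*A^18 + 3*A^14 - 4*A^10 + 4*A^6 - 4*A^2 + 3*A^-2 - A^-6 + A^-10
Normalise by the writhe: (-A^3)^(-w) = (-A^3)^(2) = A^6, so f(A) = A^6 * <K> = A^28 - 2*A^24 + 3*A^20 - 4*A^16 + 4*A^12 - 4*A^8 + 3*A^4 - 1 + A^-4.
Substitute A = t^(-1/4), i.e. A^e → t^(-e/4): V(t) = t - 1 + 3*t^-1 - 4*t^-2 + 4*t^-3 - 4*t^-4 + 3*t^-5 - 2*t^-6 + t^-7

Answer: t - 1 + 3*t^-1 - 4*t^-2 + 4*t^-3 - 4*t^-4 + 3*t^-5 - 2*t^-6 + t^-7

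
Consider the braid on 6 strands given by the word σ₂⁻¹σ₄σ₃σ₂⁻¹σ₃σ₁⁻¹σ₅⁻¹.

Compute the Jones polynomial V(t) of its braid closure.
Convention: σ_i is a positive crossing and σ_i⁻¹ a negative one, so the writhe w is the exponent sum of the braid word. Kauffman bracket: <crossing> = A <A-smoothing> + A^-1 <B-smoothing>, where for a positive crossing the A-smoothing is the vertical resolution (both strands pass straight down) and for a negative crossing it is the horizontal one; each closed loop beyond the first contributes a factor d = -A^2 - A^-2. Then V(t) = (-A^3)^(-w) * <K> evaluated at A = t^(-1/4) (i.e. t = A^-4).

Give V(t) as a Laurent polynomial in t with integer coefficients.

t^2 - t + 1 - t^-1 + t^-2

Derivation:
The presented braid s2^-1 s4 s3 s2^-1 s3 s1^-1 s5^-1 on 6 strands reduces by inverse Markov moves (closure unchanged at each step):
  Destabilize: the word has the form β·s5^-1 where s5^-1 occurs only as the final letter (β ∈ B_5); drop it and the last strand → 5 strands.
Reduced to β = s2^-1 s4 s3 s2^-1 s3 s1^-1 on 5 strands, 6 crossings.
Compute on β:
Braid: s2^-1 s4 s3 s2^-1 s3 s1^-1 on 5 strands, 6 crossings.
Writhe w = (#positive) - (#negative) = 3 - 3 = 0.
Computing the Kauffman bracket via state sum. There are 2^6 = 64 states.
Each crossing splits two ways (0=vertical, 1=horizontal). The state's weight is A^(#A-smoothings - #B-smoothings) * d^(loops - 1).
Tabulate the states by total A-exponent and number of loops L (A-exp: L × count):
  A^6: L=4 ×1
  A^4: L=3 ×5, L=5 ×1
  A^2: L=2 ×9, L=4 ×6
  A^0: L=1 ×5, L=3 ×14, L=5 ×1
  A^-2: L=2 ×9, L=4 ×6
  A^-4: L=3 ×5, L=5 ×1
  A^-6: L=4 ×1
Each group contributes A^e * Σ count * d^(L-1):
Powers of d = -A^2 - A^-2: d^2 = A^4 + 2 + A^-4; d^3 = -A^6 - 3*A^2 - 3*A^-2 - A^-6; d^4 = A^8 + 4*A^4 + 6 + 4*A^-4 + A^-8.
  A^6 * (d^3) = -A^12 - 3*A^8 - 3*A^4 - 1
  A^4 * (5*d^2 + d^4) = A^12 + 9*A^8 + 16*A^4 + 9 + A^-4
  A^2 * (9*d + 6*d^3) = -6*A^8 - 27*A^4 - 27 - 6*A^-4
  A^0 * (5 + 14*d^2 + d^4) = A^8 + 18*A^4 + 39 + 18*A^-4 + A^-8
  A^-2 * (9*d + 6*d^3) = -6*A^4 - 27 - 27*A^-4 - 6*A^-8
  A^-4 * (5*d^2 + d^4) = A^4 + 9 + 16*A^-4 + 9*A^-8 + A^-12
  A^-6 * (d^3) = -1 - 3*A^-4 - 3*A^-8 - A^-12
Summing the groups: <K> = A^8 - A^4 + 1 - A^-4 + A^-8
Normalise by the writhe: (-A^3)^(-w) = (-A^3)^(0) = 1, so f(A) = 1 * <K> = A^8 - A^4 + 1 - A^-4 + A^-8.
Substitute A = t^(-1/4), i.e. A^e → t^(-e/4): V(t) = t^2 - t + 1 - t^-1 + t^-2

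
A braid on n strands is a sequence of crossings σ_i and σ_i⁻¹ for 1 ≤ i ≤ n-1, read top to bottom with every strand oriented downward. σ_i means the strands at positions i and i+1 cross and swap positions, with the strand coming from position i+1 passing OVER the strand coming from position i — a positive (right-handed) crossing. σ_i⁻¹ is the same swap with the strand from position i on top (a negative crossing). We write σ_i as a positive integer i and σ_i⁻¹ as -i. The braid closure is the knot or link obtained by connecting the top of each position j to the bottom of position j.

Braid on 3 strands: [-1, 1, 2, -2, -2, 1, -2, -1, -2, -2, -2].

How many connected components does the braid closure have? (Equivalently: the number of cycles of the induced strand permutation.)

Track the strand permutation on 3 strands, starting from identity.
  step 1: s1^-1 swaps positions 1,2 -> [2 1 3]
  step 2: s1 swaps positions 1,2 -> [1 2 3]
  step 3: s2 swaps positions 2,3 -> [1 3 2]
  step 4: s2^-1 swaps positions 2,3 -> [1 2 3]
  step 5: s2^-1 swaps positions 2,3 -> [1 3 2]
  step 6: s1 swaps positions 1,2 -> [3 1 2]
  step 7: s2^-1 swaps positions 2,3 -> [3 2 1]
  step 8: s1^-1 swaps positions 1,2 -> [2 3 1]
  step 9: s2^-1 swaps positions 2,3 -> [2 1 3]
  step 10: s2^-1 swaps positions 2,3 -> [2 3 1]
  step 11: s2^-1 swaps positions 2,3 -> [2 1 3]
Final permutation (position -> original strand): [2 1 3]
Closure components = cycle count of this permutation = 2.

Answer: 2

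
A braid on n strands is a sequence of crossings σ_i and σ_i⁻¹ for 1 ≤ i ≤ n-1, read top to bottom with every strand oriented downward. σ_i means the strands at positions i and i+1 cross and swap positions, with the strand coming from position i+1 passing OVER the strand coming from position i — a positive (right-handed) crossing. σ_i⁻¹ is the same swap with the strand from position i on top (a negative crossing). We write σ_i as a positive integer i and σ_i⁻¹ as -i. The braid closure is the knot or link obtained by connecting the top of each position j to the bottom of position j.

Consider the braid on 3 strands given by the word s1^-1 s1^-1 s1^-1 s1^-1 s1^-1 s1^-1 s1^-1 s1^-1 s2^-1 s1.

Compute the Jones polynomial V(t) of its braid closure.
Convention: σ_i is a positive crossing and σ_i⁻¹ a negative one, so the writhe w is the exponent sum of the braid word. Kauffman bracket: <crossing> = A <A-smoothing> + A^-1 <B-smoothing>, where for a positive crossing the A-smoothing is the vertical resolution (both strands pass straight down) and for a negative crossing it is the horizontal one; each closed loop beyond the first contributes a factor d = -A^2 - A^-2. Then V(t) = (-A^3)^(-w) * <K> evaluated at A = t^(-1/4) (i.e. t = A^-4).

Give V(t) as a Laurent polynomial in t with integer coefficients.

t^-3 + t^-5 - t^-6 + t^-7 - t^-8 + t^-9 - t^-10

Derivation:
The presented braid s1^-1 s1^-1 s1^-1 s1^-1 s1^-1 s1^-1 s1^-1 s1^-1 s2^-1 s1 on 3 strands reduces by inverse Markov moves (closure unchanged at each step):
  Deconjugate: the word is γ·β·γ⁻¹ with γ = s1^-1 (prefix) and γ⁻¹ = s1 (suffix); strip both.
  Destabilize: the word has the form β·s2^-1 where s2^-1 occurs only as the final letter (β ∈ B_2); drop it and the last strand → 2 strands.
Reduced to β = s1^-1 s1^-1 s1^-1 s1^-1 s1^-1 s1^-1 s1^-1 on 2 strands, 7 crossings.
Compute on β:
Braid: s1^-1 s1^-1 s1^-1 s1^-1 s1^-1 s1^-1 s1^-1 on 2 strands, 7 crossings.
Writhe w = (#positive) - (#negative) = 0 - 7 = -7.
Enumerate smoothing states for the bracket polynomial. There are 2^7 = 128 states.
Smooth each crossing (0=||, 1=⌣⌢); contribution A^(Σ sign_k(1-2s_k)) * d^(L-1).
Tabulate the states by total A-exponent and number of loops L (A-exp: L × count):
  A^7: L=7 ×1
  A^5: L=6 ×7
  A^3: L=5 ×21
  A^1: L=4 ×35
  A^-1: L=3 ×35
  A^-3: L=2 ×21
  A^-5: L=1 ×7
  A^-7: L=2 ×1
Each group contributes A^e * Σ count * d^(L-1):
Powers of d = -A^2 - A^-2: d^2 = A^4 + 2 + A^-4; d^3 = -A^6 - 3*A^2 - 3*A^-2 - A^-6; d^4 = A^8 + 4*A^4 + 6 + 4*A^-4 + A^-8; d^5 = -A^10 - 5*A^6 - 10*A^2 - 10*A^-2 - 5*A^-6 - A^-10; d^6 = A^12 + 6*A^8 + 15*A^4 + 20 + 15*A^-4 + 6*A^-8 + A^-12.
  A^7 * (d^6) = A^19 + 6*A^15 + 15*A^11 + 20*A^7 + 15*A^3 + 6*A^-1 + A^-5
  A^5 * (7*d^5) = -7*A^15 - 35*A^11 - 70*A^7 - 70*A^3 - 35*A^-1 - 7*A^-5
  A^3 * (21*d^4) = 21*A^11 + 84*A^7 + 126*A^3 + 84*A^-1 + 21*A^-5
  A^1 * (35*d^3) = -35*A^7 - 105*A^3 - 105*A^-1 - 35*A^-5
  A^-1 * (35*d^2) = 35*A^3 + 70*A^-1 + 35*A^-5
  A^-3 * (21*d) = -21*A^-1 - 21*A^-5
  A^-5 * (7) = 7*A^-5
  A^-7 * (d) = -A^-5 - A^-9
Summing the groups: <K> = A^19 - A^15 + A^11 - A^7 + A^3 - A^-1 - A^-9
Normalise by the writhe: (-A^3)^(-w) = (-A^3)^(7) = -A^21, so f(A) = -A^21 * <K> = -A^40 + A^36 - A^32 + A^28 - A^24 + A^20 + A^12.
Substitute A = t^(-1/4), i.e. A^e → t^(-e/4): V(t) = t^-3 + t^-5 - t^-6 + t^-7 - t^-8 + t^-9 - t^-10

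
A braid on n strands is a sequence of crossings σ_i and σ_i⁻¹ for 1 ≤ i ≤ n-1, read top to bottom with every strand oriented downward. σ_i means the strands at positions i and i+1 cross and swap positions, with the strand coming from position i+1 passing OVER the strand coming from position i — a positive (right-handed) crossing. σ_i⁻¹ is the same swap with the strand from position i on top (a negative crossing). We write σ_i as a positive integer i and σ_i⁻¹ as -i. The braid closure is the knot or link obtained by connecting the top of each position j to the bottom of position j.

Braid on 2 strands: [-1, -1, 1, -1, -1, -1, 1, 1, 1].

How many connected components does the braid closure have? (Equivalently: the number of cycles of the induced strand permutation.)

1

Derivation:
Track the strand permutation on 2 strands, starting from identity.
  step 1: s1^-1 swaps positions 1,2 -> [2 1]
  step 2: s1^-1 swaps positions 1,2 -> [1 2]
  step 3: s1 swaps positions 1,2 -> [2 1]
  step 4: s1^-1 swaps positions 1,2 -> [1 2]
  step 5: s1^-1 swaps positions 1,2 -> [2 1]
  step 6: s1^-1 swaps positions 1,2 -> [1 2]
  step 7: s1 swaps positions 1,2 -> [2 1]
  step 8: s1 swaps positions 1,2 -> [1 2]
  step 9: s1 swaps positions 1,2 -> [2 1]
Final permutation (position -> original strand): [2 1]
Closure components = cycle count of this permutation = 1.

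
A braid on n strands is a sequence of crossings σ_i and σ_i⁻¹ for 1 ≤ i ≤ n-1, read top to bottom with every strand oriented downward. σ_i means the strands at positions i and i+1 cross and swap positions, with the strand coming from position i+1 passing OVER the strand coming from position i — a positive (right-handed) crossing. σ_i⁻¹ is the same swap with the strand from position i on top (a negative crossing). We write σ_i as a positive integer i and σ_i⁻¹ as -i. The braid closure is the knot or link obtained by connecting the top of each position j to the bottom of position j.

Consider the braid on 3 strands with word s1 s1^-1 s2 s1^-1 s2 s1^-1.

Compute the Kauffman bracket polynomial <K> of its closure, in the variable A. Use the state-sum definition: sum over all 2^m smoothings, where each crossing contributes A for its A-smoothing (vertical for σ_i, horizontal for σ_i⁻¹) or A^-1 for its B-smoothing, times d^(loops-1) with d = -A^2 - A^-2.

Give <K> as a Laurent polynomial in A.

A^8 - A^4 + 1 - A^-4 + A^-8

Derivation:
First cancel adjacent σ_i σ_i⁻¹ pairs (Reidemeister II — same braid, same closure): s1 s1^-1 s2 s1^-1 s2 s1^-1 → s2 s1^-1 s2 s1^-1.
Braid: s2 s1^-1 s2 s1^-1 on 3 strands, 4 crossings.
Writhe w = (#positive) - (#negative) = 2 - 2 = 0.
Enumerate smoothing states for the bracket polynomial. There are 2^4 = 16 states.
Each crossing splits two ways (0=vertical, 1=horizontal). The state's weight is A^(#A-smoothings - #B-smoothings) * d^(loops - 1).
  state 0000: A-exp=+0, loops=3, term = A^0 * d^2
  state 0001: A-exp=+2, loops=2, term = A^2 * d^1
  state 0010: A-exp=-2, loops=2, term = A^-2 * d^1
  state 0011: A-exp=+0, loops=1, term = A^0 * d^0
  state 0100: A-exp=+2, loops=2, term = A^2 * d^1
  state 0101: A-exp=+4, loops=3, term = A^4 * d^2
  state 0110: A-exp=+0, loops=1, term = A^0 * d^0
  state 0111: A-exp=+2, loops=2, term = A^2 * d^1
  state 1000: A-exp=-2, loops=2, term = A^-2 * d^1
  state 1001: A-exp=+0, loops=1, term = A^0 * d^0
  state 1010: A-exp=-4, loops=3, term = A^-4 * d^2
  state 1011: A-exp=-2, loops=2, term = A^-2 * d^1
  state 1100: A-exp=+0, loops=1, term = A^0 * d^0
  state 1101: A-exp=+2, loops=2, term = A^2 * d^1
  state 1110: A-exp=-2, loops=2, term = A^-2 * d^1
  state 1111: A-exp=+0, loops=1, term = A^0 * d^0
Collect the terms by A-exponent (count of states per loop number):
Powers of d = -A^2 - A^-2: d^2 = A^4 + 2 + A^-4.
  A^4 * (d^2) = A^8 + 2*A^4 + 1
  A^2 * (4*d) = -4*A^4 - 4
  A^0 * (5 + d^2) = A^4 + 7 + A^-4
  A^-2 * (4*d) = -4 - 4*A^-4
  A^-4 * (d^2) = 1 + 2*A^-4 + A^-8
Summing the groups: <K> = A^8 - A^4 + 1 - A^-4 + A^-8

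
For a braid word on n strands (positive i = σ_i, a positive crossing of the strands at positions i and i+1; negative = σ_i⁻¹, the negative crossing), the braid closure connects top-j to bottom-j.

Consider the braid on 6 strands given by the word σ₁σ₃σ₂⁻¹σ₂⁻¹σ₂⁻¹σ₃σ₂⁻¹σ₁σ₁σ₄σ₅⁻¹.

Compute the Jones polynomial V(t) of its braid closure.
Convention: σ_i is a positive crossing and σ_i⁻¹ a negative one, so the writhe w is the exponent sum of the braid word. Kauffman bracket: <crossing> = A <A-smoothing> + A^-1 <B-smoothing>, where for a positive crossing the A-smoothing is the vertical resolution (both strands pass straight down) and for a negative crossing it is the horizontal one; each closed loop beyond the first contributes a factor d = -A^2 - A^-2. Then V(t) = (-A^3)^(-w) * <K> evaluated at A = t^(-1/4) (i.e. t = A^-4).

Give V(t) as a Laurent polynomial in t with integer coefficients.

-t^5 + 2*t^4 - 3*t^3 + 5*t^2 - 5*t + 6 - 5*t^-1 + 3*t^-2 - 2*t^-3 + t^-4

Derivation:
The presented braid s1 s3 s2^-1 s2^-1 s2^-1 s3 s2^-1 s1 s1 s4 s5^-1 on 6 strands reduces by inverse Markov moves (closure unchanged at each step):
  Destabilize: the word has the form β·s5^-1 where s5^-1 occurs only as the final letter (β ∈ B_5); drop it and the last strand → 5 strands.
  Destabilize: the word has the form β·s4 where s4 occurs only as the final letter (β ∈ B_4); drop it and the last strand → 4 strands.
Reduced to β = s1 s3 s2^-1 s2^-1 s2^-1 s3 s2^-1 s1 s1 on 4 strands, 9 crossings.
Compute on β:
Braid: s1 s3 s2^-1 s2^-1 s2^-1 s3 s2^-1 s1 s1 on 4 strands, 9 crossings.
Writhe w = (#positive) - (#negative) = 5 - 4 = 1.
Computing the Kauffman bracket via state sum. There are 2^9 = 512 states.
Each crossing splits two ways (0=vertical, 1=horizontal). The state's weight is A^(#A-smoothings - #B-smoothings) * d^(loops - 1).
Tabulate the states by total A-exponent and number of loops L (A-exp: L × count):
  A^9: L=6 ×1
  A^7: L=5 ×9
  A^5: L=4 ×33, L=6 ×3
  A^3: L=3 ×64, L=5 ×19, L=7 ×1
  A^1: L=2 ×68, L=4 ×52, L=6 ×6
  A^-1: L=1 ×33, L=3 ×75, L=5 ×18
  A^-3: L=2 ×51, L=4 ×32, L=6 ×1
  A^-5: L=3 ×32, L=5 ×4
  A^-7: L=4 ×9
  A^-9: L=5 ×1
Each group contributes A^e * Σ count * d^(L-1):
Powers of d = -A^2 - A^-2: d^2 = A^4 + 2 + A^-4; d^3 = -A^6 - 3*A^2 - 3*A^-2 - A^-6; d^4 = A^8 + 4*A^4 + 6 + 4*A^-4 + A^-8; d^5 = -A^10 - 5*A^6 - 10*A^2 - 10*A^-2 - 5*A^-6 - A^-10; d^6 = A^12 + 6*A^8 + 15*A^4 + 20 + 15*A^-4 + 6*A^-8 + A^-12.
  A^9 * (d^5) = -A^19 - 5*A^15 - 10*A^11 - 10*A^7 - 5*A^3 - A^-1
  A^7 * (9*d^4) = 9*A^15 + 36*A^11 + 54*A^7 + 36*A^3 + 9*A^-1
  A^5 * (33*d^3 + 3*d^5) = -3*A^15 - 48*A^11 - 129*A^7 - 129*A^3 - 48*A^-1 - 3*A^-5
  A^3 * (64*d^2 + 19*d^4 + d^6) = A^15 + 25*A^11 + 155*A^7 + 262*A^3 + 155*A^-1 + 25*A^-5 + A^-9
  A^1 * (68*d + 52*d^3 + 6*d^5) = -6*A^11 - 82*A^7 - 284*A^3 - 284*A^-1 - 82*A^-5 - 6*A^-9
  A^-1 * (33 + 75*d^2 + 18*d^4) = 18*A^7 + 147*A^3 + 291*A^-1 + 147*A^-5 + 18*A^-9
  A^-3 * (51*d + 32*d^3 + d^5) = -A^7 - 37*A^3 - 157*A^-1 - 157*A^-5 - 37*A^-9 - A^-13
  A^-5 * (32*d^2 + 4*d^4) = 4*A^3 + 48*A^-1 + 88*A^-5 + 48*A^-9 + 4*A^-13
  A^-7 * (9*d^3) = -9*A^-1 - 27*A^-5 - 27*A^-9 - 9*A^-13
  A^-9 * (d^4) = A^-1 + 4*A^-5 + 6*A^-9 + 4*A^-13 + A^-17
Summing the groups: <K> = -A^19 + 2*A^15 - 3*A^11 + 5*A^7 - 6*A^3 + 5*A^-1 - 5*A^-5 + 3*A^-9 - 2*A^-13 + A^-17
Normalise by the writhe: (-A^3)^(-w) = (-A^3)^(-1) = -A^-3, so f(A) = -A^-3 * <K> = A^16 - 2*A^12 + 3*A^8 - 5*A^4 + 6 - 5*A^-4 + 5*A^-8 - 3*A^-12 + 2*A^-16 - A^-20.
Substitute A = t^(-1/4), i.e. A^e → t^(-e/4): V(t) = -t^5 + 2*t^4 - 3*t^3 + 5*t^2 - 5*t + 6 - 5*t^-1 + 3*t^-2 - 2*t^-3 + t^-4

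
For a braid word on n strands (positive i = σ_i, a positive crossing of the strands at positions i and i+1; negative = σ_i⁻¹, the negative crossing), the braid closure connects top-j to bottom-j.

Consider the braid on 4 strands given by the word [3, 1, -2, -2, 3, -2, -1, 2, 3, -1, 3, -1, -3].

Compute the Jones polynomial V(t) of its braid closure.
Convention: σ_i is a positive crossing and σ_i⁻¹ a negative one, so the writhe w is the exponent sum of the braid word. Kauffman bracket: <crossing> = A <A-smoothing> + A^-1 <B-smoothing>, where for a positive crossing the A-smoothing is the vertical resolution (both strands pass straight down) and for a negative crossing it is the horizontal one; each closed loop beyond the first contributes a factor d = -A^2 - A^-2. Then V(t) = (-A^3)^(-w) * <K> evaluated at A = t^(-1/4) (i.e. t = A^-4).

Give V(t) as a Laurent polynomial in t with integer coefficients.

-t^3 + 2*t^2 - 3*t + 5 - 4*t^-1 + 4*t^-2 - 3*t^-3 + 2*t^-4 - t^-5

Derivation:
The presented braid s3 s1 s2^-1 s2^-1 s3 s2^-1 s1^-1 s2 s3 s1^-1 s3 s1^-1 s3^-1 on 4 strands reduces by inverse Markov moves (closure unchanged at each step):
  Deconjugate: the word is γ·β·γ⁻¹ with γ = s3 s1 (prefix) and γ⁻¹ = s1^-1 s3^-1 (suffix); strip both.
Reduced to β = s2^-1 s2^-1 s3 s2^-1 s1^-1 s2 s3 s1^-1 s3 on 4 strands, 9 crossings.
Compute on β:
Braid: s2^-1 s2^-1 s3 s2^-1 s1^-1 s2 s3 s1^-1 s3 on 4 strands, 9 crossings.
Writhe w = (#positive) - (#negative) = 4 - 5 = -1.
Enumerate smoothing states for the bracket polynomial. There are 2^9 = 512 states.
Each crossing splits two ways (0=vertical, 1=horizontal). The state's weight is A^(#A-smoothings - #B-smoothings) * d^(loops - 1).
Tabulate the states by total A-exponent and number of loops L (A-exp: L × count):
  A^9: L=5 ×1
  A^7: L=4 ×9
  A^5: L=3 ×32, L=5 ×4
  A^3: L=2 ×55, L=4 ×28, L=6 ×1
  A^1: L=1 ×39, L=3 ×77, L=5 ×10
  A^-1: L=2 ×87, L=4 ×38, L=6 ×1
  A^-3: L=1 ×14, L=3 ×64, L=5 ×6
  A^-5: L=2 ×17, L=4 ×19
  A^-7: L=3 ×7, L=5 ×2
  A^-9: L=4 ×1
Each group contributes A^e * Σ count * d^(L-1):
Powers of d = -A^2 - A^-2: d^2 = A^4 + 2 + A^-4; d^3 = -A^6 - 3*A^2 - 3*A^-2 - A^-6; d^4 = A^8 + 4*A^4 + 6 + 4*A^-4 + A^-8; d^5 = -A^10 - 5*A^6 - 10*A^2 - 10*A^-2 - 5*A^-6 - A^-10.
  A^9 * (d^4) = A^17 + 4*A^13 + 6*A^9 + 4*A^5 + A
  A^7 * (9*d^3) = -9*A^13 - 27*A^9 - 27*A^5 - 9*A
  A^5 * (32*d^2 + 4*d^4) = 4*A^13 + 48*A^9 + 88*A^5 + 48*A + 4*A^-3
  A^3 * (55*d + 28*d^3 + d^5) = -A^13 - 33*A^9 - 149*A^5 - 149*A - 33*A^-3 - A^-7
  A^1 * (39 + 77*d^2 + 10*d^4) = 10*A^9 + 117*A^5 + 253*A + 117*A^-3 + 10*A^-7
  A^-1 * (87*d + 38*d^3 + d^5) = -A^9 - 43*A^5 - 211*A - 211*A^-3 - 43*A^-7 - A^-11
  A^-3 * (14 + 64*d^2 + 6*d^4) = 6*A^5 + 88*A + 178*A^-3 + 88*A^-7 + 6*A^-11
  A^-5 * (17*d + 19*d^3) = -19*A - 74*A^-3 - 74*A^-7 - 19*A^-11
  A^-7 * (7*d^2 + 2*d^4) = 2*A + 15*A^-3 + 26*A^-7 + 15*A^-11 + 2*A^-15
  A^-9 * (d^3) = -A^-3 - 3*A^-7 - 3*A^-11 - A^-15
Summing the groups: <K> = A^17 - 2*A^13 + 3*A^9 - 4*A^5 + 4*A - 5*A^-3 + 3*A^-7 - 2*A^-11 + A^-15
Normalise by the writhe: (-A^3)^(-w) = (-A^3)^(1) = -A^3, so f(A) = -A^3 * <K> = -A^20 + 2*A^16 - 3*A^12 + 4*A^8 - 4*A^4 + 5 - 3*A^-4 + 2*A^-8 - A^-12.
Substitute A = t^(-1/4), i.e. A^e → t^(-e/4): V(t) = -t^3 + 2*t^2 - 3*t + 5 - 4*t^-1 + 4*t^-2 - 3*t^-3 + 2*t^-4 - t^-5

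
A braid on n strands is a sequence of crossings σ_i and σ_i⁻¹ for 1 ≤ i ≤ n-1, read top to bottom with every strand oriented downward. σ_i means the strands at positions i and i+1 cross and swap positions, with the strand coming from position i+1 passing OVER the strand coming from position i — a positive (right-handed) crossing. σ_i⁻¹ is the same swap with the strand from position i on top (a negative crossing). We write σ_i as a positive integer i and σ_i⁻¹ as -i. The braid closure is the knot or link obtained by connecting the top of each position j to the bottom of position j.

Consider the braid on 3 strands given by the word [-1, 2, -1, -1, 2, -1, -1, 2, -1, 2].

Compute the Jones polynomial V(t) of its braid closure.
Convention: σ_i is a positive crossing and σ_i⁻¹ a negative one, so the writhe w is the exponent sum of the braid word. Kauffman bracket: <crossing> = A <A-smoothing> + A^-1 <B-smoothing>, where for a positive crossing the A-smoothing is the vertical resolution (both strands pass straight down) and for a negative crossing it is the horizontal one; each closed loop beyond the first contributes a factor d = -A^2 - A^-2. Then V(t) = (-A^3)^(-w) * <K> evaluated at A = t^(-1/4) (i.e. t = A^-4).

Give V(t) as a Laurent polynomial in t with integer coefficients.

t^3 - 4*t^2 + 8*t - 11 + 15*t^-1 - 16*t^-2 + 15*t^-3 - 12*t^-4 + 8*t^-5 - 4*t^-6 + t^-7

Derivation:
Braid: s1^-1 s2 s1^-1 s1^-1 s2 s1^-1 s1^-1 s2 s1^-1 s2 on 3 strands, 10 crossings.
Writhe w = (#positive) - (#negative) = 4 - 6 = -2.
State-sum expansion of <K>. There are 2^10 = 1024 states.
For each crossing: s=0 is the vertical smoothing, s=1 horizontal. Crossing k contributes A^(sign_k * (1 - 2*s_k)); loop factor d = -A^2 - A^-2.
Tabulate the states by total A-exponent and number of loops L (A-exp: L × count):
  A^10: L=7 ×1
  A^8: L=6 ×10
  A^6: L=5 ×45
  A^4: L=4 ×118, L=6 ×2
  A^2: L=3 ×193, L=5 ×17
  A^0: L=2 ×192, L=4 ×59, L=6 ×1
  A^-2: L=1 ×95, L=3 ×108, L=5 ×7
  A^-4: L=2 ×95, L=4 ×25
  A^-6: L=3 ×43, L=5 ×2
  A^-8: L=4 ×10
  A^-10: L=5 ×1
Each group contributes A^e * Σ count * d^(L-1):
Powers of d = -A^2 - A^-2: d^2 = A^4 + 2 + A^-4; d^3 = -A^6 - 3*A^2 - 3*A^-2 - A^-6; d^4 = A^8 + 4*A^4 + 6 + 4*A^-4 + A^-8; d^5 = -A^10 - 5*A^6 - 10*A^2 - 10*A^-2 - 5*A^-6 - A^-10; d^6 = A^12 + 6*A^8 + 15*A^4 + 20 + 15*A^-4 + 6*A^-8 + A^-12.
  A^10 * (d^6) = A^22 + 6*A^18 + 15*A^14 + 20*A^10 + 15*A^6 + 6*A^2 + A^-2
  A^8 * (10*d^5) = -10*A^18 - 50*A^14 - 100*A^10 - 100*A^6 - 50*A^2 - 10*A^-2
  A^6 * (45*d^4) = 45*A^14 + 180*A^10 + 270*A^6 + 180*A^2 + 45*A^-2
  A^4 * (118*d^3 + 2*d^5) = -2*A^14 - 128*A^10 - 374*A^6 - 374*A^2 - 128*A^-2 - 2*A^-6
  A^2 * (193*d^2 + 17*d^4) = 17*A^10 + 261*A^6 + 488*A^2 + 261*A^-2 + 17*A^-6
  A^0 * (192*d + 59*d^3 + d^5) = -A^10 - 64*A^6 - 379*A^2 - 379*A^-2 - 64*A^-6 - A^-10
  A^-2 * (95 + 108*d^2 + 7*d^4) = 7*A^6 + 136*A^2 + 353*A^-2 + 136*A^-6 + 7*A^-10
  A^-4 * (95*d + 25*d^3) = -25*A^2 - 170*A^-2 - 170*A^-6 - 25*A^-10
  A^-6 * (43*d^2 + 2*d^4) = 2*A^2 + 51*A^-2 + 98*A^-6 + 51*A^-10 + 2*A^-14
  A^-8 * (10*d^3) = -10*A^-2 - 30*A^-6 - 30*A^-10 - 10*A^-14
  A^-10 * (d^4) = A^-2 + 4*A^-6 + 6*A^-10 + 4*A^-14 + A^-18
Summing the groups: <K> = A^22 - 4*A^18 + 8*A^14 - 12*A^10 + 15*A^6 - 16*A^2 + 15*A^-2 - 11*A^-6 + 8*A^-10 - 4*A^-14 + A^-18
Normalise by the writhe: (-A^3)^(-w) = (-A^3)^(2) = A^6, so f(A) = A^6 * <K> = A^28 - 4*A^24 + 8*A^20 - 12*A^16 + 15*A^12 - 16*A^8 + 15*A^4 - 11 + 8*A^-4 - 4*A^-8 + A^-12.
Substitute A = t^(-1/4), i.e. A^e → t^(-e/4): V(t) = t^3 - 4*t^2 + 8*t - 11 + 15*t^-1 - 16*t^-2 + 15*t^-3 - 12*t^-4 + 8*t^-5 - 4*t^-6 + t^-7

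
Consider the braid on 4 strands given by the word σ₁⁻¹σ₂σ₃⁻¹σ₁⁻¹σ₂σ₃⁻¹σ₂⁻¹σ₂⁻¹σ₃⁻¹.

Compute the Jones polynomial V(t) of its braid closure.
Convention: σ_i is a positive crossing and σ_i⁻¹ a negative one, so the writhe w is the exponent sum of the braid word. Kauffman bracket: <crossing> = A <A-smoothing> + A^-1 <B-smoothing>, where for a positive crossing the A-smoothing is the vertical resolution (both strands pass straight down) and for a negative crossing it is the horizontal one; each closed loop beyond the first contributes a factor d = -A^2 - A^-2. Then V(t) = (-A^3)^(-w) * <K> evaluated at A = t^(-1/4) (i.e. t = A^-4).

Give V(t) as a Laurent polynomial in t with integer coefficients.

2*t^-1 - 3*t^-2 + 4*t^-3 - 4*t^-4 + 4*t^-5 - 3*t^-6 + 2*t^-7 - t^-8

Derivation:
Braid: s1^-1 s2 s3^-1 s1^-1 s2 s3^-1 s2^-1 s2^-1 s3^-1 on 4 strands, 9 crossings.
Writhe w = (#positive) - (#negative) = 2 - 7 = -5.
State-sum expansion of <K>. There are 2^9 = 512 states.
Each crossing splits two ways (0=vertical, 1=horizontal). The state's weight is A^(#A-smoothings - #B-smoothings) * d^(loops - 1).
Tabulate the states by total A-exponent and number of loops L (A-exp: L × count):
  A^9: L=5 ×1
  A^7: L=4 ×9
  A^5: L=3 ×33, L=5 ×3
  A^3: L=2 ×59, L=4 ×25
  A^1: L=1 ×42, L=3 ×80, L=5 ×4
  A^-1: L=2 ×93, L=4 ×33
  A^-3: L=1 ×19, L=3 ×58, L=5 ×7
  A^-5: L=2 ×19, L=4 ×16, L=6 ×1
  A^-7: L=3 ×7, L=5 ×2
  A^-9: L=4 ×1
Each group contributes A^e * Σ count * d^(L-1):
Powers of d = -A^2 - A^-2: d^2 = A^4 + 2 + A^-4; d^3 = -A^6 - 3*A^2 - 3*A^-2 - A^-6; d^4 = A^8 + 4*A^4 + 6 + 4*A^-4 + A^-8; d^5 = -A^10 - 5*A^6 - 10*A^2 - 10*A^-2 - 5*A^-6 - A^-10.
  A^9 * (d^4) = A^17 + 4*A^13 + 6*A^9 + 4*A^5 + A
  A^7 * (9*d^3) = -9*A^13 - 27*A^9 - 27*A^5 - 9*A
  A^5 * (33*d^2 + 3*d^4) = 3*A^13 + 45*A^9 + 84*A^5 + 45*A + 3*A^-3
  A^3 * (59*d + 25*d^3) = -25*A^9 - 134*A^5 - 134*A - 25*A^-3
  A^1 * (42 + 80*d^2 + 4*d^4) = 4*A^9 + 96*A^5 + 226*A + 96*A^-3 + 4*A^-7
  A^-1 * (93*d + 33*d^3) = -33*A^5 - 192*A - 192*A^-3 - 33*A^-7
  A^-3 * (19 + 58*d^2 + 7*d^4) = 7*A^5 + 86*A + 177*A^-3 + 86*A^-7 + 7*A^-11
  A^-5 * (19*d + 16*d^3 + d^5) = -A^5 - 21*A - 77*A^-3 - 77*A^-7 - 21*A^-11 - A^-15
  A^-7 * (7*d^2 + 2*d^4) = 2*A + 15*A^-3 + 26*A^-7 + 15*A^-11 + 2*A^-15
  A^-9 * (d^3) = -A^-3 - 3*A^-7 - 3*A^-11 - A^-15
Summing the groups: <K> = A^17 - 2*A^13 + 3*A^9 - 4*A^5 + 4*A - 4*A^-3 + 3*A^-7 - 2*A^-11
Normalise by the writhe: (-A^3)^(-w) = (-A^3)^(5) = -A^15, so f(A) = -A^15 * <K> = -A^32 + 2*A^28 - 3*A^24 + 4*A^20 - 4*A^16 + 4*A^12 - 3*A^8 + 2*A^4.
Substitute A = t^(-1/4), i.e. A^e → t^(-e/4): V(t) = 2*t^-1 - 3*t^-2 + 4*t^-3 - 4*t^-4 + 4*t^-5 - 3*t^-6 + 2*t^-7 - t^-8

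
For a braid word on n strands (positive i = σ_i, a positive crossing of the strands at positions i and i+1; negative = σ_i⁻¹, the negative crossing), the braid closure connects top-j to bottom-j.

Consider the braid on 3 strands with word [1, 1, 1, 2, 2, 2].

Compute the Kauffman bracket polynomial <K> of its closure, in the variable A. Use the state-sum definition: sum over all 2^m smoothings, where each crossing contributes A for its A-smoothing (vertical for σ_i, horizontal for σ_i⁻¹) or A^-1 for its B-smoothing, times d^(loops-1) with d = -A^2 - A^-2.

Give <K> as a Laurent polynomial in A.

A^10 + 2*A^2 - 2*A^-2 + A^-6 - 2*A^-10 + A^-14

Derivation:
Braid: s1 s1 s1 s2 s2 s2 on 3 strands, 6 crossings.
Writhe w = (#positive) - (#negative) = 6 - 0 = 6.
State-sum expansion of <K>. There are 2^6 = 64 states.
For each crossing: s=0 is the vertical smoothing, s=1 horizontal. Crossing k contributes A^(sign_k * (1 - 2*s_k)); loop factor d = -A^2 - A^-2.
Tabulate the states by total A-exponent and number of loops L (A-exp: L × count):
  A^6: L=3 ×1
  A^4: L=2 ×6
  A^2: L=1 ×9, L=3 ×6
  A^0: L=2 ×18, L=4 ×2
  A^-2: L=3 ×15
  A^-4: L=4 ×6
  A^-6: L=5 ×1
Each group contributes A^e * Σ count * d^(L-1):
Powers of d = -A^2 - A^-2: d^2 = A^4 + 2 + A^-4; d^3 = -A^6 - 3*A^2 - 3*A^-2 - A^-6; d^4 = A^8 + 4*A^4 + 6 + 4*A^-4 + A^-8.
  A^6 * (d^2) = A^10 + 2*A^6 + A^2
  A^4 * (6*d) = -6*A^6 - 6*A^2
  A^2 * (9 + 6*d^2) = 6*A^6 + 21*A^2 + 6*A^-2
  A^0 * (18*d + 2*d^3) = -2*A^6 - 24*A^2 - 24*A^-2 - 2*A^-6
  A^-2 * (15*d^2) = 15*A^2 + 30*A^-2 + 15*A^-6
  A^-4 * (6*d^3) = -6*A^2 - 18*A^-2 - 18*A^-6 - 6*A^-10
  A^-6 * (d^4) = A^2 + 4*A^-2 + 6*A^-6 + 4*A^-10 + A^-14
Summing the groups: <K> = A^10 + 2*A^2 - 2*A^-2 + A^-6 - 2*A^-10 + A^-14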